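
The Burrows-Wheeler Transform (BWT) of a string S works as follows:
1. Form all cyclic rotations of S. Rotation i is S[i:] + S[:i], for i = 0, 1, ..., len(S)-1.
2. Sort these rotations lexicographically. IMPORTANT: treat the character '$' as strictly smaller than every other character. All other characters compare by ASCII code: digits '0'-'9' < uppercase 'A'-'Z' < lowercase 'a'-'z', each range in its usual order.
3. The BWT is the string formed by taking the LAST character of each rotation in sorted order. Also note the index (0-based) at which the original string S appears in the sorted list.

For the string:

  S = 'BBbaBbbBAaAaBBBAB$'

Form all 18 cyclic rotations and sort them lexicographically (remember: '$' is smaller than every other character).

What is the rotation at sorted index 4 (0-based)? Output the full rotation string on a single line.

All 18 rotations (rotation i = S[i:]+S[:i]):
  rot[0] = BBbaBbbBAaAaBBBAB$
  rot[1] = BbaBbbBAaAaBBBAB$B
  rot[2] = baBbbBAaAaBBBAB$BB
  rot[3] = aBbbBAaAaBBBAB$BBb
  rot[4] = BbbBAaAaBBBAB$BBba
  rot[5] = bbBAaAaBBBAB$BBbaB
  rot[6] = bBAaAaBBBAB$BBbaBb
  rot[7] = BAaAaBBBAB$BBbaBbb
  rot[8] = AaAaBBBAB$BBbaBbbB
  rot[9] = aAaBBBAB$BBbaBbbBA
  rot[10] = AaBBBAB$BBbaBbbBAa
  rot[11] = aBBBAB$BBbaBbbBAaA
  rot[12] = BBBAB$BBbaBbbBAaAa
  rot[13] = BBAB$BBbaBbbBAaAaB
  rot[14] = BAB$BBbaBbbBAaAaBB
  rot[15] = AB$BBbaBbbBAaAaBBB
  rot[16] = B$BBbaBbbBAaAaBBBA
  rot[17] = $BBbaBbbBAaAaBBBAB
Sorted (with $ < everything):
  sorted[0] = $BBbaBbbBAaAaBBBAB
  sorted[1] = AB$BBbaBbbBAaAaBBB
  sorted[2] = AaAaBBBAB$BBbaBbbB
  sorted[3] = AaBBBAB$BBbaBbbBAa
  sorted[4] = B$BBbaBbbBAaAaBBBA
  sorted[5] = BAB$BBbaBbbBAaAaBB
  sorted[6] = BAaAaBBBAB$BBbaBbb
  sorted[7] = BBAB$BBbaBbbBAaAaB
  sorted[8] = BBBAB$BBbaBbbBAaAa
  sorted[9] = BBbaBbbBAaAaBBBAB$
  sorted[10] = BbaBbbBAaAaBBBAB$B
  sorted[11] = BbbBAaAaBBBAB$BBba
  sorted[12] = aAaBBBAB$BBbaBbbBA
  sorted[13] = aBBBAB$BBbaBbbBAaA
  sorted[14] = aBbbBAaAaBBBAB$BBb
  sorted[15] = bBAaAaBBBAB$BBbaBb
  sorted[16] = baBbbBAaAaBBBAB$BB
  sorted[17] = bbBAaAaBBBAB$BBbaB
sorted[4] = B$BBbaBbbBAaAaBBBA

Answer: B$BBbaBbbBAaAaBBBA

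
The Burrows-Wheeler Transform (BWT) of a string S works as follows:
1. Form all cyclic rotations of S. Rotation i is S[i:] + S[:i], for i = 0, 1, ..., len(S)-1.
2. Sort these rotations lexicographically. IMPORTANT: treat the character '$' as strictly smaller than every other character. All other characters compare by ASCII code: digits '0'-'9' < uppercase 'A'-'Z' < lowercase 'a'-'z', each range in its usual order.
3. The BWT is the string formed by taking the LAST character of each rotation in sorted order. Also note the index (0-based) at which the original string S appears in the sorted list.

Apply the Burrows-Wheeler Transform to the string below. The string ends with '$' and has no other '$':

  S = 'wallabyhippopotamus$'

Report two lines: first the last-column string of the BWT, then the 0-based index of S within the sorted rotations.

Answer: slwtayhlaapppoiuom$b
18

Derivation:
All 20 rotations (rotation i = S[i:]+S[:i]):
  rot[0] = wallabyhippopotamus$
  rot[1] = allabyhippopotamus$w
  rot[2] = llabyhippopotamus$wa
  rot[3] = labyhippopotamus$wal
  rot[4] = abyhippopotamus$wall
  rot[5] = byhippopotamus$walla
  rot[6] = yhippopotamus$wallab
  rot[7] = hippopotamus$wallaby
  rot[8] = ippopotamus$wallabyh
  rot[9] = ppopotamus$wallabyhi
  rot[10] = popotamus$wallabyhip
  rot[11] = opotamus$wallabyhipp
  rot[12] = potamus$wallabyhippo
  rot[13] = otamus$wallabyhippop
  rot[14] = tamus$wallabyhippopo
  rot[15] = amus$wallabyhippopot
  rot[16] = mus$wallabyhippopota
  rot[17] = us$wallabyhippopotam
  rot[18] = s$wallabyhippopotamu
  rot[19] = $wallabyhippopotamus
Sorted (with $ < everything):
  sorted[0] = $wallabyhippopotamus  (last char: 's')
  sorted[1] = abyhippopotamus$wall  (last char: 'l')
  sorted[2] = allabyhippopotamus$w  (last char: 'w')
  sorted[3] = amus$wallabyhippopot  (last char: 't')
  sorted[4] = byhippopotamus$walla  (last char: 'a')
  sorted[5] = hippopotamus$wallaby  (last char: 'y')
  sorted[6] = ippopotamus$wallabyh  (last char: 'h')
  sorted[7] = labyhippopotamus$wal  (last char: 'l')
  sorted[8] = llabyhippopotamus$wa  (last char: 'a')
  sorted[9] = mus$wallabyhippopota  (last char: 'a')
  sorted[10] = opotamus$wallabyhipp  (last char: 'p')
  sorted[11] = otamus$wallabyhippop  (last char: 'p')
  sorted[12] = popotamus$wallabyhip  (last char: 'p')
  sorted[13] = potamus$wallabyhippo  (last char: 'o')
  sorted[14] = ppopotamus$wallabyhi  (last char: 'i')
  sorted[15] = s$wallabyhippopotamu  (last char: 'u')
  sorted[16] = tamus$wallabyhippopo  (last char: 'o')
  sorted[17] = us$wallabyhippopotam  (last char: 'm')
  sorted[18] = wallabyhippopotamus$  (last char: '$')
  sorted[19] = yhippopotamus$wallab  (last char: 'b')
Last column: slwtayhlaapppoiuom$b
Original string S is at sorted index 18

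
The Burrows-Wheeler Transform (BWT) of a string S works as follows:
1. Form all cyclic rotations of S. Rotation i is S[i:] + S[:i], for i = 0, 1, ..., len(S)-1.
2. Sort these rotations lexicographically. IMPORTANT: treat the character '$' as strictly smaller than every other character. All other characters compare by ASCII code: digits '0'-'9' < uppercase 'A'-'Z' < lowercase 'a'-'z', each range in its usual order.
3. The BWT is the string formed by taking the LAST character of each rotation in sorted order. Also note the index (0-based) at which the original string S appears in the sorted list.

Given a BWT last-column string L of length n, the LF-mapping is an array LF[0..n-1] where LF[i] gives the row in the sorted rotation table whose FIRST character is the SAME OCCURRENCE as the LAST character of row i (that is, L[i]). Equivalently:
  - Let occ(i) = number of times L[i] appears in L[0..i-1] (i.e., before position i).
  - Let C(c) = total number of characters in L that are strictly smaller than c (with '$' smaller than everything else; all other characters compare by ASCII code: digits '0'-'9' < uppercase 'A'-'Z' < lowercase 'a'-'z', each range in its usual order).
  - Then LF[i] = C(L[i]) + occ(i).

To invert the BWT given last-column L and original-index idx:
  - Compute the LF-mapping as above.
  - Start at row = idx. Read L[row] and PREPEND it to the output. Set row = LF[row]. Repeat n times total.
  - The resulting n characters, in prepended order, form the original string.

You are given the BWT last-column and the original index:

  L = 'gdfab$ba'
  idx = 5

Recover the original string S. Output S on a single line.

LF mapping: 7 5 6 1 3 0 4 2
Walk LF starting at row 5, prepending L[row]:
  step 1: row=5, L[5]='$', prepend. Next row=LF[5]=0
  step 2: row=0, L[0]='g', prepend. Next row=LF[0]=7
  step 3: row=7, L[7]='a', prepend. Next row=LF[7]=2
  step 4: row=2, L[2]='f', prepend. Next row=LF[2]=6
  step 5: row=6, L[6]='b', prepend. Next row=LF[6]=4
  step 6: row=4, L[4]='b', prepend. Next row=LF[4]=3
  step 7: row=3, L[3]='a', prepend. Next row=LF[3]=1
  step 8: row=1, L[1]='d', prepend. Next row=LF[1]=5
Reversed output: dabbfag$

Answer: dabbfag$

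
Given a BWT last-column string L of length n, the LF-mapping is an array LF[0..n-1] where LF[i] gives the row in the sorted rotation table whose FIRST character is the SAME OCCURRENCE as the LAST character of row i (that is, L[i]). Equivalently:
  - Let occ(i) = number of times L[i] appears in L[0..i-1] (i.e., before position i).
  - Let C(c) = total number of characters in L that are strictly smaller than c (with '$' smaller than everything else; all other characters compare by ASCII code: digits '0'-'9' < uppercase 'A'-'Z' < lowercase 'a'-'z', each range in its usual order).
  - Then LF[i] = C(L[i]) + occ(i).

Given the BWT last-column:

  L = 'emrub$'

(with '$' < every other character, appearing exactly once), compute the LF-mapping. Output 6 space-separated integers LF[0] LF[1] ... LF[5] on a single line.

Answer: 2 3 4 5 1 0

Derivation:
Char counts: '$':1, 'b':1, 'e':1, 'm':1, 'r':1, 'u':1
C (first-col start): C('$')=0, C('b')=1, C('e')=2, C('m')=3, C('r')=4, C('u')=5
L[0]='e': occ=0, LF[0]=C('e')+0=2+0=2
L[1]='m': occ=0, LF[1]=C('m')+0=3+0=3
L[2]='r': occ=0, LF[2]=C('r')+0=4+0=4
L[3]='u': occ=0, LF[3]=C('u')+0=5+0=5
L[4]='b': occ=0, LF[4]=C('b')+0=1+0=1
L[5]='$': occ=0, LF[5]=C('$')+0=0+0=0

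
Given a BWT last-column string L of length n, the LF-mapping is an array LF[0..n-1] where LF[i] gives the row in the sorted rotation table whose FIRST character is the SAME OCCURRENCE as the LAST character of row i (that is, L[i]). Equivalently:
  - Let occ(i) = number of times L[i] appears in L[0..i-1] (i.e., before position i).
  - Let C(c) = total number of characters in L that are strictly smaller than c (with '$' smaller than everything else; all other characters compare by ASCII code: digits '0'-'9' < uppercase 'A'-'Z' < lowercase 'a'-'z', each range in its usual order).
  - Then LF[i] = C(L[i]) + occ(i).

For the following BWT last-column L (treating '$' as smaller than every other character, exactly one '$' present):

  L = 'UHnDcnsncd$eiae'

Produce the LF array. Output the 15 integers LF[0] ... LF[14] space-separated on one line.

Char counts: '$':1, 'D':1, 'H':1, 'U':1, 'a':1, 'c':2, 'd':1, 'e':2, 'i':1, 'n':3, 's':1
C (first-col start): C('$')=0, C('D')=1, C('H')=2, C('U')=3, C('a')=4, C('c')=5, C('d')=7, C('e')=8, C('i')=10, C('n')=11, C('s')=14
L[0]='U': occ=0, LF[0]=C('U')+0=3+0=3
L[1]='H': occ=0, LF[1]=C('H')+0=2+0=2
L[2]='n': occ=0, LF[2]=C('n')+0=11+0=11
L[3]='D': occ=0, LF[3]=C('D')+0=1+0=1
L[4]='c': occ=0, LF[4]=C('c')+0=5+0=5
L[5]='n': occ=1, LF[5]=C('n')+1=11+1=12
L[6]='s': occ=0, LF[6]=C('s')+0=14+0=14
L[7]='n': occ=2, LF[7]=C('n')+2=11+2=13
L[8]='c': occ=1, LF[8]=C('c')+1=5+1=6
L[9]='d': occ=0, LF[9]=C('d')+0=7+0=7
L[10]='$': occ=0, LF[10]=C('$')+0=0+0=0
L[11]='e': occ=0, LF[11]=C('e')+0=8+0=8
L[12]='i': occ=0, LF[12]=C('i')+0=10+0=10
L[13]='a': occ=0, LF[13]=C('a')+0=4+0=4
L[14]='e': occ=1, LF[14]=C('e')+1=8+1=9

Answer: 3 2 11 1 5 12 14 13 6 7 0 8 10 4 9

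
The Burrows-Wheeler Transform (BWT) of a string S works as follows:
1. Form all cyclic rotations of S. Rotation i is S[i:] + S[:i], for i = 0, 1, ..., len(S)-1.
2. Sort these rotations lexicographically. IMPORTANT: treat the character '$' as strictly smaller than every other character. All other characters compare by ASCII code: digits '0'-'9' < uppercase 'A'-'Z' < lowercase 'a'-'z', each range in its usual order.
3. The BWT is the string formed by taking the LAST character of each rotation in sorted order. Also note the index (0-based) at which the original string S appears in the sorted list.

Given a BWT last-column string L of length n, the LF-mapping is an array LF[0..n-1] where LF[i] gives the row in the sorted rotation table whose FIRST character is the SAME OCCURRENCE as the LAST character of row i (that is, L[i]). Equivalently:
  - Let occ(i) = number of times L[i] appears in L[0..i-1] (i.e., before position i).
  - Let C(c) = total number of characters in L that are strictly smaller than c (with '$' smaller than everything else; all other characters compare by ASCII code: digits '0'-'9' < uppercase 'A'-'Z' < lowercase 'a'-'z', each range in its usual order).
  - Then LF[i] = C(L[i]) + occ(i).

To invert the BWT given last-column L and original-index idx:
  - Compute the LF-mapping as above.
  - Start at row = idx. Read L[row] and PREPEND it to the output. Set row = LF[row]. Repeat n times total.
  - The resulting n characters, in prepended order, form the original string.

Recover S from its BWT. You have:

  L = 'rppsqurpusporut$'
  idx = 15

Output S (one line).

LF mapping: 7 2 3 10 6 13 8 4 14 11 5 1 9 15 12 0
Walk LF starting at row 15, prepending L[row]:
  step 1: row=15, L[15]='$', prepend. Next row=LF[15]=0
  step 2: row=0, L[0]='r', prepend. Next row=LF[0]=7
  step 3: row=7, L[7]='p', prepend. Next row=LF[7]=4
  step 4: row=4, L[4]='q', prepend. Next row=LF[4]=6
  step 5: row=6, L[6]='r', prepend. Next row=LF[6]=8
  step 6: row=8, L[8]='u', prepend. Next row=LF[8]=14
  step 7: row=14, L[14]='t', prepend. Next row=LF[14]=12
  step 8: row=12, L[12]='r', prepend. Next row=LF[12]=9
  step 9: row=9, L[9]='s', prepend. Next row=LF[9]=11
  step 10: row=11, L[11]='o', prepend. Next row=LF[11]=1
  step 11: row=1, L[1]='p', prepend. Next row=LF[1]=2
  step 12: row=2, L[2]='p', prepend. Next row=LF[2]=3
  step 13: row=3, L[3]='s', prepend. Next row=LF[3]=10
  step 14: row=10, L[10]='p', prepend. Next row=LF[10]=5
  step 15: row=5, L[5]='u', prepend. Next row=LF[5]=13
  step 16: row=13, L[13]='u', prepend. Next row=LF[13]=15
Reversed output: uupspposrturqpr$

Answer: uupspposrturqpr$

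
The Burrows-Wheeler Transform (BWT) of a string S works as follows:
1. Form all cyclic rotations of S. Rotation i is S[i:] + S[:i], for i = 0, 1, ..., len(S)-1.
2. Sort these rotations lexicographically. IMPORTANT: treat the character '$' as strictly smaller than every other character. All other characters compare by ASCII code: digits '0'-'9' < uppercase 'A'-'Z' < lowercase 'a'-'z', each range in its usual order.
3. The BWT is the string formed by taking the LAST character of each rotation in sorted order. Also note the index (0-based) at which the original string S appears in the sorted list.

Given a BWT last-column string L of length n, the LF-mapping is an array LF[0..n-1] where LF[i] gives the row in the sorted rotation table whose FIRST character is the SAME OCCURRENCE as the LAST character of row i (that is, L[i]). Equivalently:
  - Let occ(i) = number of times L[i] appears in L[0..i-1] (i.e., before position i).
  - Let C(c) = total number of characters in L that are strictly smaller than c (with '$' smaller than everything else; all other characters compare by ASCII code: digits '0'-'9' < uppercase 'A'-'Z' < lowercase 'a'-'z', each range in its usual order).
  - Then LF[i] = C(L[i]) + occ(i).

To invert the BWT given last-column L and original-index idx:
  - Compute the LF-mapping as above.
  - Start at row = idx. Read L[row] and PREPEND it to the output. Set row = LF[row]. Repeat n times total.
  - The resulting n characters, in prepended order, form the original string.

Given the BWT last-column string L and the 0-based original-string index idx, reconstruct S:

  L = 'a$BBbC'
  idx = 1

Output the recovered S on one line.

Answer: BBCba$

Derivation:
LF mapping: 4 0 1 2 5 3
Walk LF starting at row 1, prepending L[row]:
  step 1: row=1, L[1]='$', prepend. Next row=LF[1]=0
  step 2: row=0, L[0]='a', prepend. Next row=LF[0]=4
  step 3: row=4, L[4]='b', prepend. Next row=LF[4]=5
  step 4: row=5, L[5]='C', prepend. Next row=LF[5]=3
  step 5: row=3, L[3]='B', prepend. Next row=LF[3]=2
  step 6: row=2, L[2]='B', prepend. Next row=LF[2]=1
Reversed output: BBCba$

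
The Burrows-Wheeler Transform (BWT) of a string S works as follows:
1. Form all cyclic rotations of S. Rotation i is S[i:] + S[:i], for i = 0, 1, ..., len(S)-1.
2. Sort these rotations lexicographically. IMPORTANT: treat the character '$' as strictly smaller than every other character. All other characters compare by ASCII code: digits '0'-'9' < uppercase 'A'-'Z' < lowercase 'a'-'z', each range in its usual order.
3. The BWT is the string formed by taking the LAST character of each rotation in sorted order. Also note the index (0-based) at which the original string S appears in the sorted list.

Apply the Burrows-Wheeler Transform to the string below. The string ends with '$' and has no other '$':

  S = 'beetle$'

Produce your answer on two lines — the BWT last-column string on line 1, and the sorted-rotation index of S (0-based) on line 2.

Answer: e$lbete
1

Derivation:
All 7 rotations (rotation i = S[i:]+S[:i]):
  rot[0] = beetle$
  rot[1] = eetle$b
  rot[2] = etle$be
  rot[3] = tle$bee
  rot[4] = le$beet
  rot[5] = e$beetl
  rot[6] = $beetle
Sorted (with $ < everything):
  sorted[0] = $beetle  (last char: 'e')
  sorted[1] = beetle$  (last char: '$')
  sorted[2] = e$beetl  (last char: 'l')
  sorted[3] = eetle$b  (last char: 'b')
  sorted[4] = etle$be  (last char: 'e')
  sorted[5] = le$beet  (last char: 't')
  sorted[6] = tle$bee  (last char: 'e')
Last column: e$lbete
Original string S is at sorted index 1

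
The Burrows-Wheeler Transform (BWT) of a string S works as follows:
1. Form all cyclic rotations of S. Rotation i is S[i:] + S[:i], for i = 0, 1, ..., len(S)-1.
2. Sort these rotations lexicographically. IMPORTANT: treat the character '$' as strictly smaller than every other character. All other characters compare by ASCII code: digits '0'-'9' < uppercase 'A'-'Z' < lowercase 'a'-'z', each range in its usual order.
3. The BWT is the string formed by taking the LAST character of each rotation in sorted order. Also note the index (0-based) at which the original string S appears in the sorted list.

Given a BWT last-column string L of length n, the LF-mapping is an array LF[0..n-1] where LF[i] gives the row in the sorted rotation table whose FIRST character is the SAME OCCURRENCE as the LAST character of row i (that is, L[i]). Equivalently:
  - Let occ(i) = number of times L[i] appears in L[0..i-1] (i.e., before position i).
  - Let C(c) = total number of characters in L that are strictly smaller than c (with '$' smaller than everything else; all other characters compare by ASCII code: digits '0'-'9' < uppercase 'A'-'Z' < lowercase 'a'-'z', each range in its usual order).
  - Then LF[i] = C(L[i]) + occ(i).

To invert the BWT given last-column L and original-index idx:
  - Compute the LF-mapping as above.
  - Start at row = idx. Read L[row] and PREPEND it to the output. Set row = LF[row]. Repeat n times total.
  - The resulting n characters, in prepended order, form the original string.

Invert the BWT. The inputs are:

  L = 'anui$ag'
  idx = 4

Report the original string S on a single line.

LF mapping: 1 5 6 4 0 2 3
Walk LF starting at row 4, prepending L[row]:
  step 1: row=4, L[4]='$', prepend. Next row=LF[4]=0
  step 2: row=0, L[0]='a', prepend. Next row=LF[0]=1
  step 3: row=1, L[1]='n', prepend. Next row=LF[1]=5
  step 4: row=5, L[5]='a', prepend. Next row=LF[5]=2
  step 5: row=2, L[2]='u', prepend. Next row=LF[2]=6
  step 6: row=6, L[6]='g', prepend. Next row=LF[6]=3
  step 7: row=3, L[3]='i', prepend. Next row=LF[3]=4
Reversed output: iguana$

Answer: iguana$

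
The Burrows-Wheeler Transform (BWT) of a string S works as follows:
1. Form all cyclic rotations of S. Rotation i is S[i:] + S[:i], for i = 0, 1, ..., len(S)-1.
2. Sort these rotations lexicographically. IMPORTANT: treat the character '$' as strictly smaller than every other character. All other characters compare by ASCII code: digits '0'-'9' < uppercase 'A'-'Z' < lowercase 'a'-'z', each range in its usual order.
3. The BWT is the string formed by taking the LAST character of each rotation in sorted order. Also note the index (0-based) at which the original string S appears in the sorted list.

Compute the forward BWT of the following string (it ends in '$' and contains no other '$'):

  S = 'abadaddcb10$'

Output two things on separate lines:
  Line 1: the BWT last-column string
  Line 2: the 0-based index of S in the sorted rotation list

All 12 rotations (rotation i = S[i:]+S[:i]):
  rot[0] = abadaddcb10$
  rot[1] = badaddcb10$a
  rot[2] = adaddcb10$ab
  rot[3] = daddcb10$aba
  rot[4] = addcb10$abad
  rot[5] = ddcb10$abada
  rot[6] = dcb10$abadad
  rot[7] = cb10$abadadd
  rot[8] = b10$abadaddc
  rot[9] = 10$abadaddcb
  rot[10] = 0$abadaddcb1
  rot[11] = $abadaddcb10
Sorted (with $ < everything):
  sorted[0] = $abadaddcb10  (last char: '0')
  sorted[1] = 0$abadaddcb1  (last char: '1')
  sorted[2] = 10$abadaddcb  (last char: 'b')
  sorted[3] = abadaddcb10$  (last char: '$')
  sorted[4] = adaddcb10$ab  (last char: 'b')
  sorted[5] = addcb10$abad  (last char: 'd')
  sorted[6] = b10$abadaddc  (last char: 'c')
  sorted[7] = badaddcb10$a  (last char: 'a')
  sorted[8] = cb10$abadadd  (last char: 'd')
  sorted[9] = daddcb10$aba  (last char: 'a')
  sorted[10] = dcb10$abadad  (last char: 'd')
  sorted[11] = ddcb10$abada  (last char: 'a')
Last column: 01b$bdcadada
Original string S is at sorted index 3

Answer: 01b$bdcadada
3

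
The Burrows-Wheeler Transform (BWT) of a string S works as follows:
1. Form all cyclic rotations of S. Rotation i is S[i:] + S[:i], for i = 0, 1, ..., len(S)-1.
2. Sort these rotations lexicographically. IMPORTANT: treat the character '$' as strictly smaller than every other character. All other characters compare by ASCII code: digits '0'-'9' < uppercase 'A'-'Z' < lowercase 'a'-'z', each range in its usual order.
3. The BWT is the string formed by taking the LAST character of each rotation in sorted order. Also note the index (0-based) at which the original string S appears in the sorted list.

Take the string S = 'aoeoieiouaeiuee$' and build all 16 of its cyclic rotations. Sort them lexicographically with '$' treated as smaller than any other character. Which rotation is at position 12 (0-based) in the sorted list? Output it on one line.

All 16 rotations (rotation i = S[i:]+S[:i]):
  rot[0] = aoeoieiouaeiuee$
  rot[1] = oeoieiouaeiuee$a
  rot[2] = eoieiouaeiuee$ao
  rot[3] = oieiouaeiuee$aoe
  rot[4] = ieiouaeiuee$aoeo
  rot[5] = eiouaeiuee$aoeoi
  rot[6] = iouaeiuee$aoeoie
  rot[7] = ouaeiuee$aoeoiei
  rot[8] = uaeiuee$aoeoieio
  rot[9] = aeiuee$aoeoieiou
  rot[10] = eiuee$aoeoieioua
  rot[11] = iuee$aoeoieiouae
  rot[12] = uee$aoeoieiouaei
  rot[13] = ee$aoeoieiouaeiu
  rot[14] = e$aoeoieiouaeiue
  rot[15] = $aoeoieiouaeiuee
Sorted (with $ < everything):
  sorted[0] = $aoeoieiouaeiuee
  sorted[1] = aeiuee$aoeoieiou
  sorted[2] = aoeoieiouaeiuee$
  sorted[3] = e$aoeoieiouaeiue
  sorted[4] = ee$aoeoieiouaeiu
  sorted[5] = eiouaeiuee$aoeoi
  sorted[6] = eiuee$aoeoieioua
  sorted[7] = eoieiouaeiuee$ao
  sorted[8] = ieiouaeiuee$aoeo
  sorted[9] = iouaeiuee$aoeoie
  sorted[10] = iuee$aoeoieiouae
  sorted[11] = oeoieiouaeiuee$a
  sorted[12] = oieiouaeiuee$aoe
  sorted[13] = ouaeiuee$aoeoiei
  sorted[14] = uaeiuee$aoeoieio
  sorted[15] = uee$aoeoieiouaei
sorted[12] = oieiouaeiuee$aoe

Answer: oieiouaeiuee$aoe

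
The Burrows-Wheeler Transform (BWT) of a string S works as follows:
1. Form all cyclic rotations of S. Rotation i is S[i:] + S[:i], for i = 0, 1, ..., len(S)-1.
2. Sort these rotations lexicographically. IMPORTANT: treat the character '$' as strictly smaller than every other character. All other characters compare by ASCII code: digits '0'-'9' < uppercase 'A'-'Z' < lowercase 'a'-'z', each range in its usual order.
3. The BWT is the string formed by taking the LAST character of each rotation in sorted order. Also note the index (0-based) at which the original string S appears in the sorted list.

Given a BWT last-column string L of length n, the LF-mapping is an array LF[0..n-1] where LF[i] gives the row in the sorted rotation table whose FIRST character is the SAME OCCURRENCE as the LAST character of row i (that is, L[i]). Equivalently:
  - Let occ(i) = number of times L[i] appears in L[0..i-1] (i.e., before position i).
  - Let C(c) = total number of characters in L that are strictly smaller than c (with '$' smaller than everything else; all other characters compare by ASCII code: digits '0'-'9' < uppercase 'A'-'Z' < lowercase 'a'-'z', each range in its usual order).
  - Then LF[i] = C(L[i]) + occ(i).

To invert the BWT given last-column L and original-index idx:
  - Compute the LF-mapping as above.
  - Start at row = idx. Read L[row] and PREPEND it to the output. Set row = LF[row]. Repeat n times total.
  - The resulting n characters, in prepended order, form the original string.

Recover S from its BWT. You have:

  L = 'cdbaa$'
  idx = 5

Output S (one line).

LF mapping: 4 5 3 1 2 0
Walk LF starting at row 5, prepending L[row]:
  step 1: row=5, L[5]='$', prepend. Next row=LF[5]=0
  step 2: row=0, L[0]='c', prepend. Next row=LF[0]=4
  step 3: row=4, L[4]='a', prepend. Next row=LF[4]=2
  step 4: row=2, L[2]='b', prepend. Next row=LF[2]=3
  step 5: row=3, L[3]='a', prepend. Next row=LF[3]=1
  step 6: row=1, L[1]='d', prepend. Next row=LF[1]=5
Reversed output: dabac$

Answer: dabac$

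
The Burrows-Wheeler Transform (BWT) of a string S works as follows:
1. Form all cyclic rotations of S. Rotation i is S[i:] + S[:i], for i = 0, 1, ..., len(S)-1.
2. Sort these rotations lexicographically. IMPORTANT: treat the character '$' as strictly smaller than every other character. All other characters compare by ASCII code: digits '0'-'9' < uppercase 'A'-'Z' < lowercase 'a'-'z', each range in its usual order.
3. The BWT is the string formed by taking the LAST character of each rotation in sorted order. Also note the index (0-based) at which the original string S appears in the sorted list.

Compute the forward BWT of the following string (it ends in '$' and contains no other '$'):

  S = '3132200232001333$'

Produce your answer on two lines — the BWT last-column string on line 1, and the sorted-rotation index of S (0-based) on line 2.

All 17 rotations (rotation i = S[i:]+S[:i]):
  rot[0] = 3132200232001333$
  rot[1] = 132200232001333$3
  rot[2] = 32200232001333$31
  rot[3] = 2200232001333$313
  rot[4] = 200232001333$3132
  rot[5] = 00232001333$31322
  rot[6] = 0232001333$313220
  rot[7] = 232001333$3132200
  rot[8] = 32001333$31322002
  rot[9] = 2001333$313220023
  rot[10] = 001333$3132200232
  rot[11] = 01333$31322002320
  rot[12] = 1333$313220023200
  rot[13] = 333$3132200232001
  rot[14] = 33$31322002320013
  rot[15] = 3$313220023200133
  rot[16] = $3132200232001333
Sorted (with $ < everything):
  sorted[0] = $3132200232001333  (last char: '3')
  sorted[1] = 001333$3132200232  (last char: '2')
  sorted[2] = 00232001333$31322  (last char: '2')
  sorted[3] = 01333$31322002320  (last char: '0')
  sorted[4] = 0232001333$313220  (last char: '0')
  sorted[5] = 132200232001333$3  (last char: '3')
  sorted[6] = 1333$313220023200  (last char: '0')
  sorted[7] = 2001333$313220023  (last char: '3')
  sorted[8] = 200232001333$3132  (last char: '2')
  sorted[9] = 2200232001333$313  (last char: '3')
  sorted[10] = 232001333$3132200  (last char: '0')
  sorted[11] = 3$313220023200133  (last char: '3')
  sorted[12] = 3132200232001333$  (last char: '$')
  sorted[13] = 32001333$31322002  (last char: '2')
  sorted[14] = 32200232001333$31  (last char: '1')
  sorted[15] = 33$31322002320013  (last char: '3')
  sorted[16] = 333$3132200232001  (last char: '1')
Last column: 322003032303$2131
Original string S is at sorted index 12

Answer: 322003032303$2131
12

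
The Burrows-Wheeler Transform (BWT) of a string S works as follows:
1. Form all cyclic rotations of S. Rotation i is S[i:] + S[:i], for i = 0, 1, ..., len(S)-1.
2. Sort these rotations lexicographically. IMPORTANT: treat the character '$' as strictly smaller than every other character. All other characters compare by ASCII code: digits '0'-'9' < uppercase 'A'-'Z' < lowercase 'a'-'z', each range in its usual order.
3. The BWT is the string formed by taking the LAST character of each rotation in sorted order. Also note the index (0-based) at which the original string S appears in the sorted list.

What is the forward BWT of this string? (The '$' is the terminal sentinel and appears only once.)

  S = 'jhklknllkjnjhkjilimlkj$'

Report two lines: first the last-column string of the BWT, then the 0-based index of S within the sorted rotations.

Answer: jjjjlkn$kklhlhlimlknijk
7

Derivation:
All 23 rotations (rotation i = S[i:]+S[:i]):
  rot[0] = jhklknllkjnjhkjilimlkj$
  rot[1] = hklknllkjnjhkjilimlkj$j
  rot[2] = klknllkjnjhkjilimlkj$jh
  rot[3] = lknllkjnjhkjilimlkj$jhk
  rot[4] = knllkjnjhkjilimlkj$jhkl
  rot[5] = nllkjnjhkjilimlkj$jhklk
  rot[6] = llkjnjhkjilimlkj$jhklkn
  rot[7] = lkjnjhkjilimlkj$jhklknl
  rot[8] = kjnjhkjilimlkj$jhklknll
  rot[9] = jnjhkjilimlkj$jhklknllk
  rot[10] = njhkjilimlkj$jhklknllkj
  rot[11] = jhkjilimlkj$jhklknllkjn
  rot[12] = hkjilimlkj$jhklknllkjnj
  rot[13] = kjilimlkj$jhklknllkjnjh
  rot[14] = jilimlkj$jhklknllkjnjhk
  rot[15] = ilimlkj$jhklknllkjnjhkj
  rot[16] = limlkj$jhklknllkjnjhkji
  rot[17] = imlkj$jhklknllkjnjhkjil
  rot[18] = mlkj$jhklknllkjnjhkjili
  rot[19] = lkj$jhklknllkjnjhkjilim
  rot[20] = kj$jhklknllkjnjhkjiliml
  rot[21] = j$jhklknllkjnjhkjilimlk
  rot[22] = $jhklknllkjnjhkjilimlkj
Sorted (with $ < everything):
  sorted[0] = $jhklknllkjnjhkjilimlkj  (last char: 'j')
  sorted[1] = hkjilimlkj$jhklknllkjnj  (last char: 'j')
  sorted[2] = hklknllkjnjhkjilimlkj$j  (last char: 'j')
  sorted[3] = ilimlkj$jhklknllkjnjhkj  (last char: 'j')
  sorted[4] = imlkj$jhklknllkjnjhkjil  (last char: 'l')
  sorted[5] = j$jhklknllkjnjhkjilimlk  (last char: 'k')
  sorted[6] = jhkjilimlkj$jhklknllkjn  (last char: 'n')
  sorted[7] = jhklknllkjnjhkjilimlkj$  (last char: '$')
  sorted[8] = jilimlkj$jhklknllkjnjhk  (last char: 'k')
  sorted[9] = jnjhkjilimlkj$jhklknllk  (last char: 'k')
  sorted[10] = kj$jhklknllkjnjhkjiliml  (last char: 'l')
  sorted[11] = kjilimlkj$jhklknllkjnjh  (last char: 'h')
  sorted[12] = kjnjhkjilimlkj$jhklknll  (last char: 'l')
  sorted[13] = klknllkjnjhkjilimlkj$jh  (last char: 'h')
  sorted[14] = knllkjnjhkjilimlkj$jhkl  (last char: 'l')
  sorted[15] = limlkj$jhklknllkjnjhkji  (last char: 'i')
  sorted[16] = lkj$jhklknllkjnjhkjilim  (last char: 'm')
  sorted[17] = lkjnjhkjilimlkj$jhklknl  (last char: 'l')
  sorted[18] = lknllkjnjhkjilimlkj$jhk  (last char: 'k')
  sorted[19] = llkjnjhkjilimlkj$jhklkn  (last char: 'n')
  sorted[20] = mlkj$jhklknllkjnjhkjili  (last char: 'i')
  sorted[21] = njhkjilimlkj$jhklknllkj  (last char: 'j')
  sorted[22] = nllkjnjhkjilimlkj$jhklk  (last char: 'k')
Last column: jjjjlkn$kklhlhlimlknijk
Original string S is at sorted index 7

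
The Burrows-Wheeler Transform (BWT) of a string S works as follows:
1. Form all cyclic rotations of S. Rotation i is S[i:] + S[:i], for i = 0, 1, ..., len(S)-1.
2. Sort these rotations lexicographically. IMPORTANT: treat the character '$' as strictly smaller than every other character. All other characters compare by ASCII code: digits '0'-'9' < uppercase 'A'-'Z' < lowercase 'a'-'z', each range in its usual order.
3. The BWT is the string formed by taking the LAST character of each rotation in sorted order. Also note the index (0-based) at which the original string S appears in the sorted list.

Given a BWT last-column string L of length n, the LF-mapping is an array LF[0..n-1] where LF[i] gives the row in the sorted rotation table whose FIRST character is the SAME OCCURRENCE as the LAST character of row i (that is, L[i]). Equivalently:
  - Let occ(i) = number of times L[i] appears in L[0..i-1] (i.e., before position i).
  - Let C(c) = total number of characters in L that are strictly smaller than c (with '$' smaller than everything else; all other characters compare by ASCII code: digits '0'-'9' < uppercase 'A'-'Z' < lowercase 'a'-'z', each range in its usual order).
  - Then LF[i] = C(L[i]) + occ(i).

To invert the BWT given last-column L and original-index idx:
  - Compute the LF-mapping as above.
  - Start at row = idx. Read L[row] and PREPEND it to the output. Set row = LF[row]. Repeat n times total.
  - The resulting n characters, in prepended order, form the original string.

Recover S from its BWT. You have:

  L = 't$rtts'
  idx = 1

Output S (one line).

Answer: rsttt$

Derivation:
LF mapping: 3 0 1 4 5 2
Walk LF starting at row 1, prepending L[row]:
  step 1: row=1, L[1]='$', prepend. Next row=LF[1]=0
  step 2: row=0, L[0]='t', prepend. Next row=LF[0]=3
  step 3: row=3, L[3]='t', prepend. Next row=LF[3]=4
  step 4: row=4, L[4]='t', prepend. Next row=LF[4]=5
  step 5: row=5, L[5]='s', prepend. Next row=LF[5]=2
  step 6: row=2, L[2]='r', prepend. Next row=LF[2]=1
Reversed output: rsttt$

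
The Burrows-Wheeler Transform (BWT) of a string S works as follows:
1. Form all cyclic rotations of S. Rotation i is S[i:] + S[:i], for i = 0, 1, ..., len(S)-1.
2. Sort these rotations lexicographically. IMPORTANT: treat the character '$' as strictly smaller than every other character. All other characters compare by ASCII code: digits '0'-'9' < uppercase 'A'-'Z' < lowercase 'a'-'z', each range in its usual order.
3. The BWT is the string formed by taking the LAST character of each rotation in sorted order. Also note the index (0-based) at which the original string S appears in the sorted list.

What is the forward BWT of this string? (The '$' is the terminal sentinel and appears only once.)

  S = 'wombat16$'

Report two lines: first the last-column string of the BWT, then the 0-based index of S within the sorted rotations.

All 9 rotations (rotation i = S[i:]+S[:i]):
  rot[0] = wombat16$
  rot[1] = ombat16$w
  rot[2] = mbat16$wo
  rot[3] = bat16$wom
  rot[4] = at16$womb
  rot[5] = t16$womba
  rot[6] = 16$wombat
  rot[7] = 6$wombat1
  rot[8] = $wombat16
Sorted (with $ < everything):
  sorted[0] = $wombat16  (last char: '6')
  sorted[1] = 16$wombat  (last char: 't')
  sorted[2] = 6$wombat1  (last char: '1')
  sorted[3] = at16$womb  (last char: 'b')
  sorted[4] = bat16$wom  (last char: 'm')
  sorted[5] = mbat16$wo  (last char: 'o')
  sorted[6] = ombat16$w  (last char: 'w')
  sorted[7] = t16$womba  (last char: 'a')
  sorted[8] = wombat16$  (last char: '$')
Last column: 6t1bmowa$
Original string S is at sorted index 8

Answer: 6t1bmowa$
8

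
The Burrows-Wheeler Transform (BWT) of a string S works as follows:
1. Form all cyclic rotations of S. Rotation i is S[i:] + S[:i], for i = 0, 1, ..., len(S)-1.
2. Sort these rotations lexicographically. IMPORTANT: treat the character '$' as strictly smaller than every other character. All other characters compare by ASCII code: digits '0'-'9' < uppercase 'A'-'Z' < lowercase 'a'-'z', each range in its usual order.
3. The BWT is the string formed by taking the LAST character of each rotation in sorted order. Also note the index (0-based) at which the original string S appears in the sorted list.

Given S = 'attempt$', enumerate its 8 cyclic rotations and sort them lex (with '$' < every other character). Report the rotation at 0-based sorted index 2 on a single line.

Answer: empt$att

Derivation:
All 8 rotations (rotation i = S[i:]+S[:i]):
  rot[0] = attempt$
  rot[1] = ttempt$a
  rot[2] = tempt$at
  rot[3] = empt$att
  rot[4] = mpt$atte
  rot[5] = pt$attem
  rot[6] = t$attemp
  rot[7] = $attempt
Sorted (with $ < everything):
  sorted[0] = $attempt
  sorted[1] = attempt$
  sorted[2] = empt$att
  sorted[3] = mpt$atte
  sorted[4] = pt$attem
  sorted[5] = t$attemp
  sorted[6] = tempt$at
  sorted[7] = ttempt$a
sorted[2] = empt$att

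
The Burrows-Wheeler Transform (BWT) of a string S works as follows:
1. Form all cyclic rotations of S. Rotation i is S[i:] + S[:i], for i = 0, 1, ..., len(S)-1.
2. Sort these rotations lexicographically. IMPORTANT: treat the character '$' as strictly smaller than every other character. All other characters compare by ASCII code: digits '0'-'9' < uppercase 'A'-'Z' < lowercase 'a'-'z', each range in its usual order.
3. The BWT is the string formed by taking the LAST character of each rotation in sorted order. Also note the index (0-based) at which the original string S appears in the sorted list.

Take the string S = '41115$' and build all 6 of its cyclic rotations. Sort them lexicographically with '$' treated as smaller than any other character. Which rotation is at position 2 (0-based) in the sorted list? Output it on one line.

Answer: 115$41

Derivation:
All 6 rotations (rotation i = S[i:]+S[:i]):
  rot[0] = 41115$
  rot[1] = 1115$4
  rot[2] = 115$41
  rot[3] = 15$411
  rot[4] = 5$4111
  rot[5] = $41115
Sorted (with $ < everything):
  sorted[0] = $41115
  sorted[1] = 1115$4
  sorted[2] = 115$41
  sorted[3] = 15$411
  sorted[4] = 41115$
  sorted[5] = 5$4111
sorted[2] = 115$41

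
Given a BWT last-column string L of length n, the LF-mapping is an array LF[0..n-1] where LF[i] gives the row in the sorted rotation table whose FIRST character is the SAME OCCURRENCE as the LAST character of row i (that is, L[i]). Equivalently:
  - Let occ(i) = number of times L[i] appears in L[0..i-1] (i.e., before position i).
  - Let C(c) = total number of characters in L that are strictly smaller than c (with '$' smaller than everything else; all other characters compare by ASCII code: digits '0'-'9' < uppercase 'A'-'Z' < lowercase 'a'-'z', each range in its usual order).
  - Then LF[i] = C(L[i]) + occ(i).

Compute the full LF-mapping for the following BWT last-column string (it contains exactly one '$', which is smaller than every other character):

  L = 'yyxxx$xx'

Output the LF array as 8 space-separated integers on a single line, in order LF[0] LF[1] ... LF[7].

Char counts: '$':1, 'x':5, 'y':2
C (first-col start): C('$')=0, C('x')=1, C('y')=6
L[0]='y': occ=0, LF[0]=C('y')+0=6+0=6
L[1]='y': occ=1, LF[1]=C('y')+1=6+1=7
L[2]='x': occ=0, LF[2]=C('x')+0=1+0=1
L[3]='x': occ=1, LF[3]=C('x')+1=1+1=2
L[4]='x': occ=2, LF[4]=C('x')+2=1+2=3
L[5]='$': occ=0, LF[5]=C('$')+0=0+0=0
L[6]='x': occ=3, LF[6]=C('x')+3=1+3=4
L[7]='x': occ=4, LF[7]=C('x')+4=1+4=5

Answer: 6 7 1 2 3 0 4 5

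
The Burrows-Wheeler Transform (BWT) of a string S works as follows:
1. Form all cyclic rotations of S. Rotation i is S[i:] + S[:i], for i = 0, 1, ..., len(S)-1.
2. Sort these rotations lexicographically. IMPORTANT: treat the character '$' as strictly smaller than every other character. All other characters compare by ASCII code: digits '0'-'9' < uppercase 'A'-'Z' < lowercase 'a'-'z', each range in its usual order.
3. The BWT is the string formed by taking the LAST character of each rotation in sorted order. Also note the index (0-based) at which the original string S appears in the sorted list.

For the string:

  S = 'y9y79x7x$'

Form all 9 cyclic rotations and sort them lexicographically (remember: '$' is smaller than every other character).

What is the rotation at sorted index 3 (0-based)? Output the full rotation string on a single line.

All 9 rotations (rotation i = S[i:]+S[:i]):
  rot[0] = y9y79x7x$
  rot[1] = 9y79x7x$y
  rot[2] = y79x7x$y9
  rot[3] = 79x7x$y9y
  rot[4] = 9x7x$y9y7
  rot[5] = x7x$y9y79
  rot[6] = 7x$y9y79x
  rot[7] = x$y9y79x7
  rot[8] = $y9y79x7x
Sorted (with $ < everything):
  sorted[0] = $y9y79x7x
  sorted[1] = 79x7x$y9y
  sorted[2] = 7x$y9y79x
  sorted[3] = 9x7x$y9y7
  sorted[4] = 9y79x7x$y
  sorted[5] = x$y9y79x7
  sorted[6] = x7x$y9y79
  sorted[7] = y79x7x$y9
  sorted[8] = y9y79x7x$
sorted[3] = 9x7x$y9y7

Answer: 9x7x$y9y7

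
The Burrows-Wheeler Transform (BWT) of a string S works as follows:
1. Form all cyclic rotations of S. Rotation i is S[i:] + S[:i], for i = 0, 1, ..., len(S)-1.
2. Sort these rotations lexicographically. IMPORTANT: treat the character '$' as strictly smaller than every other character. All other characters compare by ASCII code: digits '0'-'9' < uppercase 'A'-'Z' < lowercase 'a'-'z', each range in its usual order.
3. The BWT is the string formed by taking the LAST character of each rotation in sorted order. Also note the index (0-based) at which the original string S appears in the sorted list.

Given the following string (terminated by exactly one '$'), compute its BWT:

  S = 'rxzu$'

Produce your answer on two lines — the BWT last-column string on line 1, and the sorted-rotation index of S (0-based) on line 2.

Answer: u$zrx
1

Derivation:
All 5 rotations (rotation i = S[i:]+S[:i]):
  rot[0] = rxzu$
  rot[1] = xzu$r
  rot[2] = zu$rx
  rot[3] = u$rxz
  rot[4] = $rxzu
Sorted (with $ < everything):
  sorted[0] = $rxzu  (last char: 'u')
  sorted[1] = rxzu$  (last char: '$')
  sorted[2] = u$rxz  (last char: 'z')
  sorted[3] = xzu$r  (last char: 'r')
  sorted[4] = zu$rx  (last char: 'x')
Last column: u$zrx
Original string S is at sorted index 1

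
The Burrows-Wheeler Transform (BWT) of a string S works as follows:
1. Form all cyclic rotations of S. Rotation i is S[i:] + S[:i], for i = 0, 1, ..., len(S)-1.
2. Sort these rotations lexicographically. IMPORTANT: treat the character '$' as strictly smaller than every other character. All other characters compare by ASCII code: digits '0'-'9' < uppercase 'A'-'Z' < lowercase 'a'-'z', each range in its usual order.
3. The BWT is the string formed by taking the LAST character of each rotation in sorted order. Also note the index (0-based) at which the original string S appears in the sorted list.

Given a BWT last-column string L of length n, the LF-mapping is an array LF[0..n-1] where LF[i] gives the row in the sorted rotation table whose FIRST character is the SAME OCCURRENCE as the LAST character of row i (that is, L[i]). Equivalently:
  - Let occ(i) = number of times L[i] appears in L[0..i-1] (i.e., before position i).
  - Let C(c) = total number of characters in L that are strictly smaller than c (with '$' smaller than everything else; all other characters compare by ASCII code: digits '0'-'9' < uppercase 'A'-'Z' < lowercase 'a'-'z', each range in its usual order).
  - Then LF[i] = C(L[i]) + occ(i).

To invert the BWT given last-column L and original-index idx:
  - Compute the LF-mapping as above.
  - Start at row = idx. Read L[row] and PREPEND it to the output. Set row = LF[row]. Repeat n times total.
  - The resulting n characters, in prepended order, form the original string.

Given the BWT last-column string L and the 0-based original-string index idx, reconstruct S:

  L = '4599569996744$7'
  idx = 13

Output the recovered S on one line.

LF mapping: 1 4 10 11 5 6 12 13 14 7 8 2 3 0 9
Walk LF starting at row 13, prepending L[row]:
  step 1: row=13, L[13]='$', prepend. Next row=LF[13]=0
  step 2: row=0, L[0]='4', prepend. Next row=LF[0]=1
  step 3: row=1, L[1]='5', prepend. Next row=LF[1]=4
  step 4: row=4, L[4]='5', prepend. Next row=LF[4]=5
  step 5: row=5, L[5]='6', prepend. Next row=LF[5]=6
  step 6: row=6, L[6]='9', prepend. Next row=LF[6]=12
  step 7: row=12, L[12]='4', prepend. Next row=LF[12]=3
  step 8: row=3, L[3]='9', prepend. Next row=LF[3]=11
  step 9: row=11, L[11]='4', prepend. Next row=LF[11]=2
  step 10: row=2, L[2]='9', prepend. Next row=LF[2]=10
  step 11: row=10, L[10]='7', prepend. Next row=LF[10]=8
  step 12: row=8, L[8]='9', prepend. Next row=LF[8]=14
  step 13: row=14, L[14]='7', prepend. Next row=LF[14]=9
  step 14: row=9, L[9]='6', prepend. Next row=LF[9]=7
  step 15: row=7, L[7]='9', prepend. Next row=LF[7]=13
Reversed output: 96797949496554$

Answer: 96797949496554$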